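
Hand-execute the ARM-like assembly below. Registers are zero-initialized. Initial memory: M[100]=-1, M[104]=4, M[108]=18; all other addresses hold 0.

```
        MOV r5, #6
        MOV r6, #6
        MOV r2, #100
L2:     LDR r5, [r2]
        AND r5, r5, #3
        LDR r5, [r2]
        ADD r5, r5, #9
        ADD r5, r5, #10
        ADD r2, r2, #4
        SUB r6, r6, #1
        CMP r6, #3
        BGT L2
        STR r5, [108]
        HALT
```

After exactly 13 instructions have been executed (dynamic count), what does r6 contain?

after MOV r5, #6: r5=6
after MOV r6, #6: r6=6
after MOV r2, #100: r2=100
after LDR r5, [r2]: r5=M[100]=-1
after AND r5, r5, #3: r5=(-1)&3=3
after LDR r5, [r2]: r5=M[100]=-1
after ADD r5, r5, #9: r5=(-1)+9=8
after ADD r5, r5, #10: r5=8+10=18
after ADD r2, r2, #4: r2=100+4=104
after SUB r6, r6, #1: r6=6-1=5
CMP r6, #3  (cmp 5,3)
BGT L2: taken
after LDR r5, [r2]: r5=M[104]=4
After step 13: r6 = 5.

5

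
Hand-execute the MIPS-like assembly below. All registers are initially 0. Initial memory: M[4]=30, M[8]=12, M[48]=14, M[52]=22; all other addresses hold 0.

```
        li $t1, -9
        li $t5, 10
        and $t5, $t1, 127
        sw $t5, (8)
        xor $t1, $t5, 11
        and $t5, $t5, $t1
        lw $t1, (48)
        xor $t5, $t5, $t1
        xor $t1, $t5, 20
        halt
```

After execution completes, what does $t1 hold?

110

li $t1, -9 → $t1=-9
li $t5, 10 → $t5=10
and $t5, $t1, 127 → $t5=(-9)&127=119
sw $t5, (8) → M[8]=119
xor $t1, $t5, 11 → $t1=119^11=124
and $t5, $t5, $t1 → $t5=119&124=116
lw $t1, (48) → $t1=M[48]=14
xor $t5, $t5, $t1 → $t5=116^14=122
xor $t1, $t5, 20 → $t1=122^20=110
halt.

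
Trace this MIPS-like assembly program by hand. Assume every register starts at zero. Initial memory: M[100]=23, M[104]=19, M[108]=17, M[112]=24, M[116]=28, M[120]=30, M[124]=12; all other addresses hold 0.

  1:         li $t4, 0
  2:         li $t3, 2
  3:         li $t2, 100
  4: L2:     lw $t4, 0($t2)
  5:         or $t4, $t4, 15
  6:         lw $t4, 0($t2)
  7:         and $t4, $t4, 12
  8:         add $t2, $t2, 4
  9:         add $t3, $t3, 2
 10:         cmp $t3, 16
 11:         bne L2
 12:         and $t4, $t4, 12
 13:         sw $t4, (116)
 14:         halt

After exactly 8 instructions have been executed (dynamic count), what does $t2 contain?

104

$t4=0
$t3=2
$t2=100
$t4=M[100]=23
$t4=23|15=31
$t4=M[100]=23
$t4=23&12=4
$t2=100+4=104
After step 8: $t2 = 104.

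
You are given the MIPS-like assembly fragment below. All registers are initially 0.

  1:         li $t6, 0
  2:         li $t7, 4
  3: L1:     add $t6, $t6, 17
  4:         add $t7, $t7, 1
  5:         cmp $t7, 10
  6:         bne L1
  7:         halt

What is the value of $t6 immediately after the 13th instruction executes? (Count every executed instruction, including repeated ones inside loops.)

after li $t6, 0: $t6=0
after li $t7, 4: $t7=4
after add $t6, $t6, 17: $t6=0+17=17
after add $t7, $t7, 1: $t7=4+1=5
cmp $t7, 10  (cmp 5,10)
bne L1: taken
after add $t6, $t6, 17: $t6=17+17=34
after add $t7, $t7, 1: $t7=5+1=6
cmp $t7, 10  (cmp 6,10)
bne L1: taken
after add $t6, $t6, 17: $t6=34+17=51
after add $t7, $t7, 1: $t7=6+1=7
cmp $t7, 10  (cmp 7,10)
After step 13: $t6 = 51.

51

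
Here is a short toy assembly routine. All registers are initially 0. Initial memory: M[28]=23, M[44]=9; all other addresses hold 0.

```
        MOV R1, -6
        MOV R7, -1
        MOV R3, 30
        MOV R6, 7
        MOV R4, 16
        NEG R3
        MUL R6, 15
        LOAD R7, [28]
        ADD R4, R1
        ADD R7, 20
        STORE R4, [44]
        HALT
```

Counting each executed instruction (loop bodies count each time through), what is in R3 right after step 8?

-30

R1=-6
R7=-1
R3=30
R6=7
R4=16
R3=-(30)=-30
R6=7*15=105
R7=M[28]=23
After step 8: R3 = -30.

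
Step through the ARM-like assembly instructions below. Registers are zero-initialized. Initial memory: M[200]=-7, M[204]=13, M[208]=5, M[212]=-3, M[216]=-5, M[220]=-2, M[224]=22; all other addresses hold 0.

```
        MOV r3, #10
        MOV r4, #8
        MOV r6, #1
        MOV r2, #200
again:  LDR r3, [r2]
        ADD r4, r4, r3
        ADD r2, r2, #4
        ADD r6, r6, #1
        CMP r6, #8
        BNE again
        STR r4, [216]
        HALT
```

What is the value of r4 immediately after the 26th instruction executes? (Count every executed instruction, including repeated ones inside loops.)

16

MOV r3, #10 → r3=10
MOV r4, #8 → r4=8
MOV r6, #1 → r6=1
MOV r2, #200 → r2=200
LDR r3, [r2] → r3=M[200]=-7
ADD r4, r4, r3 → r4=8+(-7)=1
ADD r2, r2, #4 → r2=200+4=204
ADD r6, r6, #1 → r6=1+1=2
CMP r6, #8  (cmp 2,8)
BNE again: taken
LDR r3, [r2] → r3=M[204]=13
ADD r4, r4, r3 → r4=1+13=14
ADD r2, r2, #4 → r2=204+4=208
ADD r6, r6, #1 → r6=2+1=3
CMP r6, #8  (cmp 3,8)
BNE again: taken
LDR r3, [r2] → r3=M[208]=5
ADD r4, r4, r3 → r4=14+5=19
ADD r2, r2, #4 → r2=208+4=212
ADD r6, r6, #1 → r6=3+1=4
CMP r6, #8  (cmp 4,8)
BNE again: taken
LDR r3, [r2] → r3=M[212]=-3
ADD r4, r4, r3 → r4=19+(-3)=16
ADD r2, r2, #4 → r2=212+4=216
ADD r6, r6, #1 → r6=4+1=5
After step 26: r4 = 16.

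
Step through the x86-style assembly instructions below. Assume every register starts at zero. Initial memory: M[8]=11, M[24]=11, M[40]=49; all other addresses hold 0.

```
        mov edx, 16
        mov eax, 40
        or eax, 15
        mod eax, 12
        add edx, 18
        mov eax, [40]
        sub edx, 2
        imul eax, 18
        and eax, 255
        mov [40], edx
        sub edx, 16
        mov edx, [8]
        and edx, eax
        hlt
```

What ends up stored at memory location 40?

32

after mov edx, 16: edx=16
after mov eax, 40: eax=40
after or eax, 15: eax=40|15=47
after mod eax, 12: eax=47%12=11
after add edx, 18: edx=16+18=34
after mov eax, [40]: eax=M[40]=49
after sub edx, 2: edx=34-2=32
after imul eax, 18: eax=49*18=882
after and eax, 255: eax=882&255=114
mov [40], edx → M[40]=32
after sub edx, 16: edx=32-16=16
after mov edx, [8]: edx=M[8]=11
after and edx, eax: edx=11&114=2
halt.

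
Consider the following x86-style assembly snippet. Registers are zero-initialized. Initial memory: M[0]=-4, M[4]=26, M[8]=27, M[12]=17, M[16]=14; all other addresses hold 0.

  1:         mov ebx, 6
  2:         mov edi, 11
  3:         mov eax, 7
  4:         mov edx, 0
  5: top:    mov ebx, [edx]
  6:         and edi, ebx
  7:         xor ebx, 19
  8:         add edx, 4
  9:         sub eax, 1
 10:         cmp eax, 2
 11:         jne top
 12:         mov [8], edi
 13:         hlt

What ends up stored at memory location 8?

0

ebx=6
edi=11
eax=7
edx=0
ebx=M[0]=-4
edi=11&(-4)=8
ebx=(-4)^19=-17
edx=0+4=4
eax=7-1=6
cmp eax, 2  (cmp 6,2)
jne top: taken
ebx=M[4]=26
edi=8&26=8
ebx=26^19=9
edx=4+4=8
eax=6-1=5
cmp eax, 2  (cmp 5,2)
jne top: taken
ebx=M[8]=27
edi=8&27=8
ebx=27^19=8
edx=8+4=12
eax=5-1=4
cmp eax, 2  (cmp 4,2)
jne top: taken
ebx=M[12]=17
edi=8&17=0
ebx=17^19=2
edx=12+4=16
eax=4-1=3
cmp eax, 2  (cmp 3,2)
jne top: taken
ebx=M[16]=14
edi=0&14=0
ebx=14^19=29
edx=16+4=20
eax=3-1=2
cmp eax, 2  (cmp 2,2)
jne top: not taken
mov [8], edi → M[8]=0
halt.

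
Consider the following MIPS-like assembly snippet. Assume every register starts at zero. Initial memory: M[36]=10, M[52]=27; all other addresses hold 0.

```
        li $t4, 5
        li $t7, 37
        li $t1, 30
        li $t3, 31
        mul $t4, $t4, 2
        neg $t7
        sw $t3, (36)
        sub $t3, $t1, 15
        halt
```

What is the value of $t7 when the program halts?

after li $t4, 5: $t4=5
after li $t7, 37: $t7=37
after li $t1, 30: $t1=30
after li $t3, 31: $t3=31
after mul $t4, $t4, 2: $t4=5*2=10
after neg $t7: $t7=-(37)=-37
sw $t3, (36) → M[36]=31
after sub $t3, $t1, 15: $t3=30-15=15
halt.

-37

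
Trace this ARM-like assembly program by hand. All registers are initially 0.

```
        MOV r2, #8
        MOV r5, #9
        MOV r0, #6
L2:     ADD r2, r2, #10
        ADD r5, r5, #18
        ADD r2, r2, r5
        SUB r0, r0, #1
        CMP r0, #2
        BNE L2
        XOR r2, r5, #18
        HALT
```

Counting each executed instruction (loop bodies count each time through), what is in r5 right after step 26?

MOV r2, #8 → r2=8
MOV r5, #9 → r5=9
MOV r0, #6 → r0=6
ADD r2, r2, #10 → r2=8+10=18
ADD r5, r5, #18 → r5=9+18=27
ADD r2, r2, r5 → r2=18+27=45
SUB r0, r0, #1 → r0=6-1=5
CMP r0, #2  (cmp 5,2)
BNE L2: taken
ADD r2, r2, #10 → r2=45+10=55
ADD r5, r5, #18 → r5=27+18=45
ADD r2, r2, r5 → r2=55+45=100
SUB r0, r0, #1 → r0=5-1=4
CMP r0, #2  (cmp 4,2)
BNE L2: taken
ADD r2, r2, #10 → r2=100+10=110
ADD r5, r5, #18 → r5=45+18=63
ADD r2, r2, r5 → r2=110+63=173
SUB r0, r0, #1 → r0=4-1=3
CMP r0, #2  (cmp 3,2)
BNE L2: taken
ADD r2, r2, #10 → r2=173+10=183
ADD r5, r5, #18 → r5=63+18=81
ADD r2, r2, r5 → r2=183+81=264
SUB r0, r0, #1 → r0=3-1=2
CMP r0, #2  (cmp 2,2)
After step 26: r5 = 81.

81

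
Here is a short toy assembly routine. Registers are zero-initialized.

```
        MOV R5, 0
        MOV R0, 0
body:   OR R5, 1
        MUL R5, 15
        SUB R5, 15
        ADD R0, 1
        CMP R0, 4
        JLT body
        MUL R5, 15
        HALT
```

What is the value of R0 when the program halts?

after MOV R5, 0: R5=0
after MOV R0, 0: R0=0
after OR R5, 1: R5=0|1=1
after MUL R5, 15: R5=1*15=15
after SUB R5, 15: R5=15-15=0
after ADD R0, 1: R0=0+1=1
CMP R0, 4  (cmp 1,4)
JLT body: taken
after OR R5, 1: R5=0|1=1
after MUL R5, 15: R5=1*15=15
after SUB R5, 15: R5=15-15=0
after ADD R0, 1: R0=1+1=2
CMP R0, 4  (cmp 2,4)
JLT body: taken
after OR R5, 1: R5=0|1=1
after MUL R5, 15: R5=1*15=15
after SUB R5, 15: R5=15-15=0
after ADD R0, 1: R0=2+1=3
CMP R0, 4  (cmp 3,4)
JLT body: taken
after OR R5, 1: R5=0|1=1
after MUL R5, 15: R5=1*15=15
after SUB R5, 15: R5=15-15=0
after ADD R0, 1: R0=3+1=4
CMP R0, 4  (cmp 4,4)
JLT body: not taken
after MUL R5, 15: R5=0*15=0
halt.

4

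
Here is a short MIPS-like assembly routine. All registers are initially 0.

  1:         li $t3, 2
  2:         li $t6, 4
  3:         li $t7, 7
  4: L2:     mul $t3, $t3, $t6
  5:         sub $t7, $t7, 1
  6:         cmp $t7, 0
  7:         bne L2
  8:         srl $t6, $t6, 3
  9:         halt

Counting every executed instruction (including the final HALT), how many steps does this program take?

after li $t3, 2: $t3=2
after li $t6, 4: $t6=4
after li $t7, 7: $t7=7
after mul $t3, $t3, $t6: $t3=2*4=8
after sub $t7, $t7, 1: $t7=7-1=6
cmp $t7, 0  (cmp 6,0)
bne L2: taken
after mul $t3, $t3, $t6: $t3=8*4=32
after sub $t7, $t7, 1: $t7=6-1=5
cmp $t7, 0  (cmp 5,0)
bne L2: taken
after mul $t3, $t3, $t6: $t3=32*4=128
after sub $t7, $t7, 1: $t7=5-1=4
cmp $t7, 0  (cmp 4,0)
bne L2: taken
after mul $t3, $t3, $t6: $t3=128*4=512
after sub $t7, $t7, 1: $t7=4-1=3
cmp $t7, 0  (cmp 3,0)
bne L2: taken
after mul $t3, $t3, $t6: $t3=512*4=2048
after sub $t7, $t7, 1: $t7=3-1=2
cmp $t7, 0  (cmp 2,0)
bne L2: taken
after mul $t3, $t3, $t6: $t3=2048*4=8192
after sub $t7, $t7, 1: $t7=2-1=1
cmp $t7, 0  (cmp 1,0)
bne L2: taken
after mul $t3, $t3, $t6: $t3=8192*4=32768
after sub $t7, $t7, 1: $t7=1-1=0
cmp $t7, 0  (cmp 0,0)
bne L2: not taken
after srl $t6, $t6, 3: $t6=4>>3=0
halt.
Total executed instructions: 33.

33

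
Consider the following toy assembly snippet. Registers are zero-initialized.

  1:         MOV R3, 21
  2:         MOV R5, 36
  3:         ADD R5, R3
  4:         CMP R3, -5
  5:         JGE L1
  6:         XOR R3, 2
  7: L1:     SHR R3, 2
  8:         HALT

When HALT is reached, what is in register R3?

R3=21
R5=36
R5=36+21=57
CMP R3, -5  (cmp 21,-5)
JGE L1: taken
R3=21>>2=5
halt.

5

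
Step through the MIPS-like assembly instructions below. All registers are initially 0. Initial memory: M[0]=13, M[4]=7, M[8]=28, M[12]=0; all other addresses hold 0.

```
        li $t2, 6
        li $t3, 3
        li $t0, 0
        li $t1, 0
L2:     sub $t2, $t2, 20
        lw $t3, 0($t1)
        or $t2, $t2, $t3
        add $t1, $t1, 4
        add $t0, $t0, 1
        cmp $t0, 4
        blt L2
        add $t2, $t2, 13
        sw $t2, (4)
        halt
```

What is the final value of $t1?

$t2=6
$t3=3
$t0=0
$t1=0
$t2=6-20=-14
$t3=M[0]=13
$t2=(-14)|13=-1
$t1=0+4=4
$t0=0+1=1
cmp $t0, 4  (cmp 1,4)
blt L2: taken
$t2=(-1)-20=-21
$t3=M[4]=7
$t2=(-21)|7=-17
$t1=4+4=8
$t0=1+1=2
cmp $t0, 4  (cmp 2,4)
blt L2: taken
$t2=(-17)-20=-37
$t3=M[8]=28
$t2=(-37)|28=-33
$t1=8+4=12
$t0=2+1=3
cmp $t0, 4  (cmp 3,4)
blt L2: taken
$t2=(-33)-20=-53
$t3=M[12]=0
$t2=(-53)|0=-53
$t1=12+4=16
$t0=3+1=4
cmp $t0, 4  (cmp 4,4)
blt L2: not taken
$t2=(-53)+13=-40
sw $t2, (4) → M[4]=-40
halt.

16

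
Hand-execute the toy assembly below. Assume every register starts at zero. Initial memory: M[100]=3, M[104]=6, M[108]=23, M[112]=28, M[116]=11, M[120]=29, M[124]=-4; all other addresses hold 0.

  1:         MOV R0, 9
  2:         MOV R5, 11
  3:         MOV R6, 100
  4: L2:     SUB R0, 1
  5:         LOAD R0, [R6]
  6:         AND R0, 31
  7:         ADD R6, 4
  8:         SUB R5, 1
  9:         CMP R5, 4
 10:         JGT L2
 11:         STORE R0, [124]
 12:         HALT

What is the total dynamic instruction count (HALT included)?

MOV R0, 9 → R0=9
MOV R5, 11 → R5=11
MOV R6, 100 → R6=100
SUB R0, 1 → R0=9-1=8
LOAD R0, [R6] → R0=M[100]=3
AND R0, 31 → R0=3&31=3
ADD R6, 4 → R6=100+4=104
SUB R5, 1 → R5=11-1=10
CMP R5, 4  (cmp 10,4)
JGT L2: taken
SUB R0, 1 → R0=3-1=2
LOAD R0, [R6] → R0=M[104]=6
AND R0, 31 → R0=6&31=6
ADD R6, 4 → R6=104+4=108
SUB R5, 1 → R5=10-1=9
CMP R5, 4  (cmp 9,4)
JGT L2: taken
SUB R0, 1 → R0=6-1=5
LOAD R0, [R6] → R0=M[108]=23
AND R0, 31 → R0=23&31=23
ADD R6, 4 → R6=108+4=112
SUB R5, 1 → R5=9-1=8
CMP R5, 4  (cmp 8,4)
JGT L2: taken
SUB R0, 1 → R0=23-1=22
LOAD R0, [R6] → R0=M[112]=28
AND R0, 31 → R0=28&31=28
ADD R6, 4 → R6=112+4=116
SUB R5, 1 → R5=8-1=7
CMP R5, 4  (cmp 7,4)
JGT L2: taken
SUB R0, 1 → R0=28-1=27
LOAD R0, [R6] → R0=M[116]=11
AND R0, 31 → R0=11&31=11
ADD R6, 4 → R6=116+4=120
SUB R5, 1 → R5=7-1=6
CMP R5, 4  (cmp 6,4)
JGT L2: taken
SUB R0, 1 → R0=11-1=10
LOAD R0, [R6] → R0=M[120]=29
AND R0, 31 → R0=29&31=29
ADD R6, 4 → R6=120+4=124
SUB R5, 1 → R5=6-1=5
CMP R5, 4  (cmp 5,4)
JGT L2: taken
SUB R0, 1 → R0=29-1=28
LOAD R0, [R6] → R0=M[124]=-4
AND R0, 31 → R0=(-4)&31=28
ADD R6, 4 → R6=124+4=128
SUB R5, 1 → R5=5-1=4
CMP R5, 4  (cmp 4,4)
JGT L2: not taken
STORE R0, [124] → M[124]=28
halt.
Total executed instructions: 54.

54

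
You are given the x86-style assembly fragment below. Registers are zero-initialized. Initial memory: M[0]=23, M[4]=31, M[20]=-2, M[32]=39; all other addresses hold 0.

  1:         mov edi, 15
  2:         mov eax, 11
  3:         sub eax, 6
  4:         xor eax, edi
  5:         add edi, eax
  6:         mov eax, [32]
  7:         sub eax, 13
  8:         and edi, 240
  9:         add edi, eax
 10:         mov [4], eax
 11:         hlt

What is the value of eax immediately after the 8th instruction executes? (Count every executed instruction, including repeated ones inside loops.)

after mov edi, 15: edi=15
after mov eax, 11: eax=11
after sub eax, 6: eax=11-6=5
after xor eax, edi: eax=5^15=10
after add edi, eax: edi=15+10=25
after mov eax, [32]: eax=M[32]=39
after sub eax, 13: eax=39-13=26
after and edi, 240: edi=25&240=16
After step 8: eax = 26.

26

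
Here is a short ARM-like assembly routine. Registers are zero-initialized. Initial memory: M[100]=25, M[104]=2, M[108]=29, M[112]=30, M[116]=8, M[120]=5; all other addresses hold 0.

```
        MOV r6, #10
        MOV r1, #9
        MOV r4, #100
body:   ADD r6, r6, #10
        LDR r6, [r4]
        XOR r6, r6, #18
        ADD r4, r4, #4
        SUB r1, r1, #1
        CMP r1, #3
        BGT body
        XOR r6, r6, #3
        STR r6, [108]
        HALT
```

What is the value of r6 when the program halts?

20

r6=10
r1=9
r4=100
r6=10+10=20
r6=M[100]=25
r6=25^18=11
r4=100+4=104
r1=9-1=8
CMP r1, #3  (cmp 8,3)
BGT body: taken
r6=11+10=21
r6=M[104]=2
r6=2^18=16
r4=104+4=108
r1=8-1=7
CMP r1, #3  (cmp 7,3)
BGT body: taken
r6=16+10=26
r6=M[108]=29
r6=29^18=15
r4=108+4=112
r1=7-1=6
CMP r1, #3  (cmp 6,3)
BGT body: taken
r6=15+10=25
r6=M[112]=30
r6=30^18=12
r4=112+4=116
r1=6-1=5
CMP r1, #3  (cmp 5,3)
BGT body: taken
r6=12+10=22
r6=M[116]=8
r6=8^18=26
r4=116+4=120
r1=5-1=4
CMP r1, #3  (cmp 4,3)
BGT body: taken
r6=26+10=36
r6=M[120]=5
r6=5^18=23
r4=120+4=124
r1=4-1=3
CMP r1, #3  (cmp 3,3)
BGT body: not taken
r6=23^3=20
STR r6, [108] → M[108]=20
halt.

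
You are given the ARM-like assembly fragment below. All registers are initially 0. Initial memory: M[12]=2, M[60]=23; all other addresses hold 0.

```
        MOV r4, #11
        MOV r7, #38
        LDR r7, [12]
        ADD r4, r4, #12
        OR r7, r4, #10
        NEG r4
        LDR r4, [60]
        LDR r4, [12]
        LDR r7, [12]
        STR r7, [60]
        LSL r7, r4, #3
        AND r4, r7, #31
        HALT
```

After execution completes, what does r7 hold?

MOV r4, #11 → r4=11
MOV r7, #38 → r7=38
LDR r7, [12] → r7=M[12]=2
ADD r4, r4, #12 → r4=11+12=23
OR r7, r4, #10 → r7=23|10=31
NEG r4 → r4=-(23)=-23
LDR r4, [60] → r4=M[60]=23
LDR r4, [12] → r4=M[12]=2
LDR r7, [12] → r7=M[12]=2
STR r7, [60] → M[60]=2
LSL r7, r4, #3 → r7=2<<3=16
AND r4, r7, #31 → r4=16&31=16
halt.

16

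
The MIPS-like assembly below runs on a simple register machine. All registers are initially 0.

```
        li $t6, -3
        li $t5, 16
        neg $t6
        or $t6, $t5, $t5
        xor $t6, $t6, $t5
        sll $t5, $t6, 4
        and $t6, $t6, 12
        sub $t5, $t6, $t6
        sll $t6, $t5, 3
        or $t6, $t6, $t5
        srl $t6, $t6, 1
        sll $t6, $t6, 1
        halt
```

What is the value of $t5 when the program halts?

after li $t6, -3: $t6=-3
after li $t5, 16: $t5=16
after neg $t6: $t6=-(-3)=3
after or $t6, $t5, $t5: $t6=16|16=16
after xor $t6, $t6, $t5: $t6=16^16=0
after sll $t5, $t6, 4: $t5=0<<4=0
after and $t6, $t6, 12: $t6=0&12=0
after sub $t5, $t6, $t6: $t5=0-0=0
after sll $t6, $t5, 3: $t6=0<<3=0
after or $t6, $t6, $t5: $t6=0|0=0
after srl $t6, $t6, 1: $t6=0>>1=0
after sll $t6, $t6, 1: $t6=0<<1=0
halt.

0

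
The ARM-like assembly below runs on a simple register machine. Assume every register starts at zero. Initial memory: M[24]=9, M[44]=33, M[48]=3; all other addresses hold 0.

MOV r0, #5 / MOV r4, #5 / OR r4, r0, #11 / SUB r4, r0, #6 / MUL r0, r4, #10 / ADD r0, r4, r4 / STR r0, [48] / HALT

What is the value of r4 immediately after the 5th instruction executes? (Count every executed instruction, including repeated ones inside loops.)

-1

MOV r0, #5 → r0=5
MOV r4, #5 → r4=5
OR r4, r0, #11 → r4=5|11=15
SUB r4, r0, #6 → r4=5-6=-1
MUL r0, r4, #10 → r0=(-1)*10=-10
After step 5: r4 = -1.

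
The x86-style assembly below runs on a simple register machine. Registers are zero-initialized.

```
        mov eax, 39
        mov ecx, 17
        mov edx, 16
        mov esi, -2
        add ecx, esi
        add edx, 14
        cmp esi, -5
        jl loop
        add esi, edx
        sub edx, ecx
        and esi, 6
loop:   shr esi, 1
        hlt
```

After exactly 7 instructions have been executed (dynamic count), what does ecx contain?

eax=39
ecx=17
edx=16
esi=-2
ecx=17+(-2)=15
edx=16+14=30
cmp esi, -5  (cmp -2,-5)
After step 7: ecx = 15.

15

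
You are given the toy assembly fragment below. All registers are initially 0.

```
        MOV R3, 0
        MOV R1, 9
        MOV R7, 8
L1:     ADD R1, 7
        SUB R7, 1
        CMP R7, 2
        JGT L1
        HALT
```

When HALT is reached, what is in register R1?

R3=0
R1=9
R7=8
R1=9+7=16
R7=8-1=7
CMP R7, 2  (cmp 7,2)
JGT L1: taken
R1=16+7=23
R7=7-1=6
CMP R7, 2  (cmp 6,2)
JGT L1: taken
R1=23+7=30
R7=6-1=5
CMP R7, 2  (cmp 5,2)
JGT L1: taken
R1=30+7=37
R7=5-1=4
CMP R7, 2  (cmp 4,2)
JGT L1: taken
R1=37+7=44
R7=4-1=3
CMP R7, 2  (cmp 3,2)
JGT L1: taken
R1=44+7=51
R7=3-1=2
CMP R7, 2  (cmp 2,2)
JGT L1: not taken
halt.

51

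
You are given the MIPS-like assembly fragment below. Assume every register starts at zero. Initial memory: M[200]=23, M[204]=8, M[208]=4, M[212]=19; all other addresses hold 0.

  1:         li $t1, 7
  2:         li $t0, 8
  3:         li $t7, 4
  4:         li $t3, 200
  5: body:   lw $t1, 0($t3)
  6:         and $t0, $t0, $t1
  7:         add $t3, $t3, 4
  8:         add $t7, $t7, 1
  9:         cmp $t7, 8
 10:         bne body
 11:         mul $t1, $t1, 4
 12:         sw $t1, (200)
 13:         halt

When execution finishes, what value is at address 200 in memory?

76

li $t1, 7 → $t1=7
li $t0, 8 → $t0=8
li $t7, 4 → $t7=4
li $t3, 200 → $t3=200
lw $t1, 0($t3) → $t1=M[200]=23
and $t0, $t0, $t1 → $t0=8&23=0
add $t3, $t3, 4 → $t3=200+4=204
add $t7, $t7, 1 → $t7=4+1=5
cmp $t7, 8  (cmp 5,8)
bne body: taken
lw $t1, 0($t3) → $t1=M[204]=8
and $t0, $t0, $t1 → $t0=0&8=0
add $t3, $t3, 4 → $t3=204+4=208
add $t7, $t7, 1 → $t7=5+1=6
cmp $t7, 8  (cmp 6,8)
bne body: taken
lw $t1, 0($t3) → $t1=M[208]=4
and $t0, $t0, $t1 → $t0=0&4=0
add $t3, $t3, 4 → $t3=208+4=212
add $t7, $t7, 1 → $t7=6+1=7
cmp $t7, 8  (cmp 7,8)
bne body: taken
lw $t1, 0($t3) → $t1=M[212]=19
and $t0, $t0, $t1 → $t0=0&19=0
add $t3, $t3, 4 → $t3=212+4=216
add $t7, $t7, 1 → $t7=7+1=8
cmp $t7, 8  (cmp 8,8)
bne body: not taken
mul $t1, $t1, 4 → $t1=19*4=76
sw $t1, (200) → M[200]=76
halt.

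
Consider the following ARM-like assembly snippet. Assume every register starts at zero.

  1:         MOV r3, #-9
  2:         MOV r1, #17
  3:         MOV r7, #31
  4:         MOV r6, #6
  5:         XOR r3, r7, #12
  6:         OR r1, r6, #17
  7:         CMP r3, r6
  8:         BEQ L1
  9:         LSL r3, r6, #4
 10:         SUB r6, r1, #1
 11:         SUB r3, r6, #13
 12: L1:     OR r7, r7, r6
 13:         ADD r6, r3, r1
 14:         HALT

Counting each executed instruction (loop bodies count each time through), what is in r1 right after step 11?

after MOV r3, #-9: r3=-9
after MOV r1, #17: r1=17
after MOV r7, #31: r7=31
after MOV r6, #6: r6=6
after XOR r3, r7, #12: r3=31^12=19
after OR r1, r6, #17: r1=6|17=23
CMP r3, r6  (cmp 19,6)
BEQ L1: not taken
after LSL r3, r6, #4: r3=6<<4=96
after SUB r6, r1, #1: r6=23-1=22
after SUB r3, r6, #13: r3=22-13=9
After step 11: r1 = 23.

23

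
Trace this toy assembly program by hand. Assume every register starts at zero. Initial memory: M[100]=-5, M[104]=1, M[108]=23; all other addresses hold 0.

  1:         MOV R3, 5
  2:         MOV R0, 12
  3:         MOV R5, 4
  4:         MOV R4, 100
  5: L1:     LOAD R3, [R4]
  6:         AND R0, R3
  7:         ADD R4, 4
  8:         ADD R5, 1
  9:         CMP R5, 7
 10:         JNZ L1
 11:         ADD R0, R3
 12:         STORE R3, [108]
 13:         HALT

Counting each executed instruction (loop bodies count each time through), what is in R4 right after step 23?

MOV R3, 5 → R3=5
MOV R0, 12 → R0=12
MOV R5, 4 → R5=4
MOV R4, 100 → R4=100
LOAD R3, [R4] → R3=M[100]=-5
AND R0, R3 → R0=12&(-5)=8
ADD R4, 4 → R4=100+4=104
ADD R5, 1 → R5=4+1=5
CMP R5, 7  (cmp 5,7)
JNZ L1: taken
LOAD R3, [R4] → R3=M[104]=1
AND R0, R3 → R0=8&1=0
ADD R4, 4 → R4=104+4=108
ADD R5, 1 → R5=5+1=6
CMP R5, 7  (cmp 6,7)
JNZ L1: taken
LOAD R3, [R4] → R3=M[108]=23
AND R0, R3 → R0=0&23=0
ADD R4, 4 → R4=108+4=112
ADD R5, 1 → R5=6+1=7
CMP R5, 7  (cmp 7,7)
JNZ L1: not taken
ADD R0, R3 → R0=0+23=23
After step 23: R4 = 112.

112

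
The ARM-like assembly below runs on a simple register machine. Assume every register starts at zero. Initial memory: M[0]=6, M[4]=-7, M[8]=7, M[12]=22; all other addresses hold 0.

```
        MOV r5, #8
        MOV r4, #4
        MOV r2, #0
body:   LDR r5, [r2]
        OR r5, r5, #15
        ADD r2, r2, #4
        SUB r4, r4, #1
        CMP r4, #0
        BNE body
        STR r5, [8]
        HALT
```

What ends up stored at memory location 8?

after MOV r5, #8: r5=8
after MOV r4, #4: r4=4
after MOV r2, #0: r2=0
after LDR r5, [r2]: r5=M[0]=6
after OR r5, r5, #15: r5=6|15=15
after ADD r2, r2, #4: r2=0+4=4
after SUB r4, r4, #1: r4=4-1=3
CMP r4, #0  (cmp 3,0)
BNE body: taken
after LDR r5, [r2]: r5=M[4]=-7
after OR r5, r5, #15: r5=(-7)|15=-1
after ADD r2, r2, #4: r2=4+4=8
after SUB r4, r4, #1: r4=3-1=2
CMP r4, #0  (cmp 2,0)
BNE body: taken
after LDR r5, [r2]: r5=M[8]=7
after OR r5, r5, #15: r5=7|15=15
after ADD r2, r2, #4: r2=8+4=12
after SUB r4, r4, #1: r4=2-1=1
CMP r4, #0  (cmp 1,0)
BNE body: taken
after LDR r5, [r2]: r5=M[12]=22
after OR r5, r5, #15: r5=22|15=31
after ADD r2, r2, #4: r2=12+4=16
after SUB r4, r4, #1: r4=1-1=0
CMP r4, #0  (cmp 0,0)
BNE body: not taken
STR r5, [8] → M[8]=31
halt.

31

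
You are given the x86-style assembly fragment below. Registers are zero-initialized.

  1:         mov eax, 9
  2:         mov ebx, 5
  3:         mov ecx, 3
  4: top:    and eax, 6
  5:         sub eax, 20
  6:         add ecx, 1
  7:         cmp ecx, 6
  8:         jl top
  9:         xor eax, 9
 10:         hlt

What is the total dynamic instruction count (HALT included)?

20

eax=9
ebx=5
ecx=3
eax=9&6=0
eax=0-20=-20
ecx=3+1=4
cmp ecx, 6  (cmp 4,6)
jl top: taken
eax=(-20)&6=4
eax=4-20=-16
ecx=4+1=5
cmp ecx, 6  (cmp 5,6)
jl top: taken
eax=(-16)&6=0
eax=0-20=-20
ecx=5+1=6
cmp ecx, 6  (cmp 6,6)
jl top: not taken
eax=(-20)^9=-27
halt.
Total executed instructions: 20.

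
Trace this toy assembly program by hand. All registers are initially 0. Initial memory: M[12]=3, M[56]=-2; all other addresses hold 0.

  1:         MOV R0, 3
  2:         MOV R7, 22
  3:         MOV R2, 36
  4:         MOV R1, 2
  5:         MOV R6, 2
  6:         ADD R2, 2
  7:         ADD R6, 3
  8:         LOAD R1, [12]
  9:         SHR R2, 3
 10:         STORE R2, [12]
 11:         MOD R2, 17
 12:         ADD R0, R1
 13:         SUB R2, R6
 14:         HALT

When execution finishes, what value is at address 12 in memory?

4

after MOV R0, 3: R0=3
after MOV R7, 22: R7=22
after MOV R2, 36: R2=36
after MOV R1, 2: R1=2
after MOV R6, 2: R6=2
after ADD R2, 2: R2=36+2=38
after ADD R6, 3: R6=2+3=5
after LOAD R1, [12]: R1=M[12]=3
after SHR R2, 3: R2=38>>3=4
STORE R2, [12] → M[12]=4
after MOD R2, 17: R2=4%17=4
after ADD R0, R1: R0=3+3=6
after SUB R2, R6: R2=4-5=-1
halt.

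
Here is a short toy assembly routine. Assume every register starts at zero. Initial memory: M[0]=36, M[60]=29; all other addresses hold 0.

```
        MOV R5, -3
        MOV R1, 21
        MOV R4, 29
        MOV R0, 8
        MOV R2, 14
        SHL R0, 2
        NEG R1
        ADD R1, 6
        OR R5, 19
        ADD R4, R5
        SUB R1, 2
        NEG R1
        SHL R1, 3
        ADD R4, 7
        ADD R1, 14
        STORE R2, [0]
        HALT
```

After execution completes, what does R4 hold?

35

R5=-3
R1=21
R4=29
R0=8
R2=14
R0=8<<2=32
R1=-(21)=-21
R1=(-21)+6=-15
R5=(-3)|19=-1
R4=29+(-1)=28
R1=(-15)-2=-17
R1=-(-17)=17
R1=17<<3=136
R4=28+7=35
R1=136+14=150
STORE R2, [0] → M[0]=14
halt.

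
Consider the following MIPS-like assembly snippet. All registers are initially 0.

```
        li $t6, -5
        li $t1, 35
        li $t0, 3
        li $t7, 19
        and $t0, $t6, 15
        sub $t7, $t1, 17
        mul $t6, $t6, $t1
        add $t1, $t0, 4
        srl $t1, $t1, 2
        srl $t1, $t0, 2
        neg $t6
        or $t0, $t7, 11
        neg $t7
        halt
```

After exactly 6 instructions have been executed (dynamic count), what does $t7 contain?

18

after li $t6, -5: $t6=-5
after li $t1, 35: $t1=35
after li $t0, 3: $t0=3
after li $t7, 19: $t7=19
after and $t0, $t6, 15: $t0=(-5)&15=11
after sub $t7, $t1, 17: $t7=35-17=18
After step 6: $t7 = 18.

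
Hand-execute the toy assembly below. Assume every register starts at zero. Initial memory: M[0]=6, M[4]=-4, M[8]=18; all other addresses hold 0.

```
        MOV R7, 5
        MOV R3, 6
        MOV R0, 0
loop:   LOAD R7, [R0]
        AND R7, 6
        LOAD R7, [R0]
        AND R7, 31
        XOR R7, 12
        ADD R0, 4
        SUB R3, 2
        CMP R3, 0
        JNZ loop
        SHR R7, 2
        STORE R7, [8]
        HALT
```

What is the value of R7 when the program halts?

after MOV R7, 5: R7=5
after MOV R3, 6: R3=6
after MOV R0, 0: R0=0
after LOAD R7, [R0]: R7=M[0]=6
after AND R7, 6: R7=6&6=6
after LOAD R7, [R0]: R7=M[0]=6
after AND R7, 31: R7=6&31=6
after XOR R7, 12: R7=6^12=10
after ADD R0, 4: R0=0+4=4
after SUB R3, 2: R3=6-2=4
CMP R3, 0  (cmp 4,0)
JNZ loop: taken
after LOAD R7, [R0]: R7=M[4]=-4
after AND R7, 6: R7=(-4)&6=4
after LOAD R7, [R0]: R7=M[4]=-4
after AND R7, 31: R7=(-4)&31=28
after XOR R7, 12: R7=28^12=16
after ADD R0, 4: R0=4+4=8
after SUB R3, 2: R3=4-2=2
CMP R3, 0  (cmp 2,0)
JNZ loop: taken
after LOAD R7, [R0]: R7=M[8]=18
after AND R7, 6: R7=18&6=2
after LOAD R7, [R0]: R7=M[8]=18
after AND R7, 31: R7=18&31=18
after XOR R7, 12: R7=18^12=30
after ADD R0, 4: R0=8+4=12
after SUB R3, 2: R3=2-2=0
CMP R3, 0  (cmp 0,0)
JNZ loop: not taken
after SHR R7, 2: R7=30>>2=7
STORE R7, [8] → M[8]=7
halt.

7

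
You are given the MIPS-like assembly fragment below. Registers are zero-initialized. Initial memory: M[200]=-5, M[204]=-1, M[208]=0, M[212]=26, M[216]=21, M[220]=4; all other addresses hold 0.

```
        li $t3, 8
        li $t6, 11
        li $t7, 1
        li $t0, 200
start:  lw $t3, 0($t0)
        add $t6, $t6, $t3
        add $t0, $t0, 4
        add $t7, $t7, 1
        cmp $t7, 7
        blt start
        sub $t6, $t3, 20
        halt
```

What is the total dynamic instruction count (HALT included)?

42

$t3=8
$t6=11
$t7=1
$t0=200
$t3=M[200]=-5
$t6=11+(-5)=6
$t0=200+4=204
$t7=1+1=2
cmp $t7, 7  (cmp 2,7)
blt start: taken
$t3=M[204]=-1
$t6=6+(-1)=5
$t0=204+4=208
$t7=2+1=3
cmp $t7, 7  (cmp 3,7)
blt start: taken
$t3=M[208]=0
$t6=5+0=5
$t0=208+4=212
$t7=3+1=4
cmp $t7, 7  (cmp 4,7)
blt start: taken
$t3=M[212]=26
$t6=5+26=31
$t0=212+4=216
$t7=4+1=5
cmp $t7, 7  (cmp 5,7)
blt start: taken
$t3=M[216]=21
$t6=31+21=52
$t0=216+4=220
$t7=5+1=6
cmp $t7, 7  (cmp 6,7)
blt start: taken
$t3=M[220]=4
$t6=52+4=56
$t0=220+4=224
$t7=6+1=7
cmp $t7, 7  (cmp 7,7)
blt start: not taken
$t6=4-20=-16
halt.
Total executed instructions: 42.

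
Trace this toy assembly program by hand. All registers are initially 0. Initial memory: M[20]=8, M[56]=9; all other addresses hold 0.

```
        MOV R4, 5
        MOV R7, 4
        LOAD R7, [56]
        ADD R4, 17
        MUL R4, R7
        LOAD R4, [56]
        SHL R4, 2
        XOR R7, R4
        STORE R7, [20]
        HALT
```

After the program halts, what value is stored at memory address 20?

MOV R4, 5 → R4=5
MOV R7, 4 → R7=4
LOAD R7, [56] → R7=M[56]=9
ADD R4, 17 → R4=5+17=22
MUL R4, R7 → R4=22*9=198
LOAD R4, [56] → R4=M[56]=9
SHL R4, 2 → R4=9<<2=36
XOR R7, R4 → R7=9^36=45
STORE R7, [20] → M[20]=45
halt.

45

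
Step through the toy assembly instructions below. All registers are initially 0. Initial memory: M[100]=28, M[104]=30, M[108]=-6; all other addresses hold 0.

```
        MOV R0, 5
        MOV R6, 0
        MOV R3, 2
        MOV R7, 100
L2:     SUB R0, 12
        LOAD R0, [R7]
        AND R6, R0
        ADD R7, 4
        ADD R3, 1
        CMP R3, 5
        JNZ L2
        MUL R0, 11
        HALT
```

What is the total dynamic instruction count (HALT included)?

27

R0=5
R6=0
R3=2
R7=100
R0=5-12=-7
R0=M[100]=28
R6=0&28=0
R7=100+4=104
R3=2+1=3
CMP R3, 5  (cmp 3,5)
JNZ L2: taken
R0=28-12=16
R0=M[104]=30
R6=0&30=0
R7=104+4=108
R3=3+1=4
CMP R3, 5  (cmp 4,5)
JNZ L2: taken
R0=30-12=18
R0=M[108]=-6
R6=0&(-6)=0
R7=108+4=112
R3=4+1=5
CMP R3, 5  (cmp 5,5)
JNZ L2: not taken
R0=(-6)*11=-66
halt.
Total executed instructions: 27.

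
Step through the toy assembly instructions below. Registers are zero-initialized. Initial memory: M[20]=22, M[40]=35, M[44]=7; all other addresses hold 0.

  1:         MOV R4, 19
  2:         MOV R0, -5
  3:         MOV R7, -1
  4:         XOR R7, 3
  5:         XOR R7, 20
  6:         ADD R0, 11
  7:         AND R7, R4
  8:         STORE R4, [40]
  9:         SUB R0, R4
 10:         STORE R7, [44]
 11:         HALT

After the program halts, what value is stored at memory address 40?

R4=19
R0=-5
R7=-1
R7=(-1)^3=-4
R7=(-4)^20=-24
R0=(-5)+11=6
R7=(-24)&19=0
STORE R4, [40] → M[40]=19
R0=6-19=-13
STORE R7, [44] → M[44]=0
halt.

19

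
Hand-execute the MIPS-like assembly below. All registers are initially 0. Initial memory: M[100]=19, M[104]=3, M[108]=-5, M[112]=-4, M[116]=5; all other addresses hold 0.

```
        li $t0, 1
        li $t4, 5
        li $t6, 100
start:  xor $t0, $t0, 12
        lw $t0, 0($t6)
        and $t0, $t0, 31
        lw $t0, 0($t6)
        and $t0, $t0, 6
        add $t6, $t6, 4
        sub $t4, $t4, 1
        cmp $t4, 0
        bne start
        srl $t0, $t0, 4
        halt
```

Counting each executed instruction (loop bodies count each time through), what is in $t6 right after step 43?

116

after li $t0, 1: $t0=1
after li $t4, 5: $t4=5
after li $t6, 100: $t6=100
after xor $t0, $t0, 12: $t0=1^12=13
after lw $t0, 0($t6): $t0=M[100]=19
after and $t0, $t0, 31: $t0=19&31=19
after lw $t0, 0($t6): $t0=M[100]=19
after and $t0, $t0, 6: $t0=19&6=2
after add $t6, $t6, 4: $t6=100+4=104
after sub $t4, $t4, 1: $t4=5-1=4
cmp $t4, 0  (cmp 4,0)
bne start: taken
after xor $t0, $t0, 12: $t0=2^12=14
after lw $t0, 0($t6): $t0=M[104]=3
after and $t0, $t0, 31: $t0=3&31=3
after lw $t0, 0($t6): $t0=M[104]=3
after and $t0, $t0, 6: $t0=3&6=2
after add $t6, $t6, 4: $t6=104+4=108
after sub $t4, $t4, 1: $t4=4-1=3
cmp $t4, 0  (cmp 3,0)
bne start: taken
after xor $t0, $t0, 12: $t0=2^12=14
after lw $t0, 0($t6): $t0=M[108]=-5
after and $t0, $t0, 31: $t0=(-5)&31=27
after lw $t0, 0($t6): $t0=M[108]=-5
after and $t0, $t0, 6: $t0=(-5)&6=2
after add $t6, $t6, 4: $t6=108+4=112
after sub $t4, $t4, 1: $t4=3-1=2
cmp $t4, 0  (cmp 2,0)
bne start: taken
after xor $t0, $t0, 12: $t0=2^12=14
after lw $t0, 0($t6): $t0=M[112]=-4
after and $t0, $t0, 31: $t0=(-4)&31=28
after lw $t0, 0($t6): $t0=M[112]=-4
after and $t0, $t0, 6: $t0=(-4)&6=4
after add $t6, $t6, 4: $t6=112+4=116
after sub $t4, $t4, 1: $t4=2-1=1
cmp $t4, 0  (cmp 1,0)
bne start: taken
after xor $t0, $t0, 12: $t0=4^12=8
after lw $t0, 0($t6): $t0=M[116]=5
after and $t0, $t0, 31: $t0=5&31=5
after lw $t0, 0($t6): $t0=M[116]=5
After step 43: $t6 = 116.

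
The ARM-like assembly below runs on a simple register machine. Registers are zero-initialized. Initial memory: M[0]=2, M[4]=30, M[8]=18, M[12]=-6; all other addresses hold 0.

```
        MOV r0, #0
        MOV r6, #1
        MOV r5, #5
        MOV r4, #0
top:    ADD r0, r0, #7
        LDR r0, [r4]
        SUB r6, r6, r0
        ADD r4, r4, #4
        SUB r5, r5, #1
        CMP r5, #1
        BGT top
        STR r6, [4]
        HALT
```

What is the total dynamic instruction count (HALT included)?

after MOV r0, #0: r0=0
after MOV r6, #1: r6=1
after MOV r5, #5: r5=5
after MOV r4, #0: r4=0
after ADD r0, r0, #7: r0=0+7=7
after LDR r0, [r4]: r0=M[0]=2
after SUB r6, r6, r0: r6=1-2=-1
after ADD r4, r4, #4: r4=0+4=4
after SUB r5, r5, #1: r5=5-1=4
CMP r5, #1  (cmp 4,1)
BGT top: taken
after ADD r0, r0, #7: r0=2+7=9
after LDR r0, [r4]: r0=M[4]=30
after SUB r6, r6, r0: r6=(-1)-30=-31
after ADD r4, r4, #4: r4=4+4=8
after SUB r5, r5, #1: r5=4-1=3
CMP r5, #1  (cmp 3,1)
BGT top: taken
after ADD r0, r0, #7: r0=30+7=37
after LDR r0, [r4]: r0=M[8]=18
after SUB r6, r6, r0: r6=(-31)-18=-49
after ADD r4, r4, #4: r4=8+4=12
after SUB r5, r5, #1: r5=3-1=2
CMP r5, #1  (cmp 2,1)
BGT top: taken
after ADD r0, r0, #7: r0=18+7=25
after LDR r0, [r4]: r0=M[12]=-6
after SUB r6, r6, r0: r6=(-49)-(-6)=-43
after ADD r4, r4, #4: r4=12+4=16
after SUB r5, r5, #1: r5=2-1=1
CMP r5, #1  (cmp 1,1)
BGT top: not taken
STR r6, [4] → M[4]=-43
halt.
Total executed instructions: 34.

34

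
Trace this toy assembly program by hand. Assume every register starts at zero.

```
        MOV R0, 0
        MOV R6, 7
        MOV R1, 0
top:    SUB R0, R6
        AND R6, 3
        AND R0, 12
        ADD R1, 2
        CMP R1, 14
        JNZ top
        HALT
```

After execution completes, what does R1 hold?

14

MOV R0, 0 → R0=0
MOV R6, 7 → R6=7
MOV R1, 0 → R1=0
SUB R0, R6 → R0=0-7=-7
AND R6, 3 → R6=7&3=3
AND R0, 12 → R0=(-7)&12=8
ADD R1, 2 → R1=0+2=2
CMP R1, 14  (cmp 2,14)
JNZ top: taken
SUB R0, R6 → R0=8-3=5
AND R6, 3 → R6=3&3=3
AND R0, 12 → R0=5&12=4
ADD R1, 2 → R1=2+2=4
CMP R1, 14  (cmp 4,14)
JNZ top: taken
SUB R0, R6 → R0=4-3=1
AND R6, 3 → R6=3&3=3
AND R0, 12 → R0=1&12=0
ADD R1, 2 → R1=4+2=6
CMP R1, 14  (cmp 6,14)
JNZ top: taken
SUB R0, R6 → R0=0-3=-3
AND R6, 3 → R6=3&3=3
AND R0, 12 → R0=(-3)&12=12
ADD R1, 2 → R1=6+2=8
CMP R1, 14  (cmp 8,14)
JNZ top: taken
SUB R0, R6 → R0=12-3=9
AND R6, 3 → R6=3&3=3
AND R0, 12 → R0=9&12=8
ADD R1, 2 → R1=8+2=10
CMP R1, 14  (cmp 10,14)
JNZ top: taken
SUB R0, R6 → R0=8-3=5
AND R6, 3 → R6=3&3=3
AND R0, 12 → R0=5&12=4
ADD R1, 2 → R1=10+2=12
CMP R1, 14  (cmp 12,14)
JNZ top: taken
SUB R0, R6 → R0=4-3=1
AND R6, 3 → R6=3&3=3
AND R0, 12 → R0=1&12=0
ADD R1, 2 → R1=12+2=14
CMP R1, 14  (cmp 14,14)
JNZ top: not taken
halt.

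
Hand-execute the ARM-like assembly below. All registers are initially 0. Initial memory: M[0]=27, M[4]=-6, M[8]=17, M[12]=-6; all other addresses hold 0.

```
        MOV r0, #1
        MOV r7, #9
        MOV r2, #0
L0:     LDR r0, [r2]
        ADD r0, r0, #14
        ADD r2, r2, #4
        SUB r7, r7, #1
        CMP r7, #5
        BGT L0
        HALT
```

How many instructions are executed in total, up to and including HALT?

28

MOV r0, #1 → r0=1
MOV r7, #9 → r7=9
MOV r2, #0 → r2=0
LDR r0, [r2] → r0=M[0]=27
ADD r0, r0, #14 → r0=27+14=41
ADD r2, r2, #4 → r2=0+4=4
SUB r7, r7, #1 → r7=9-1=8
CMP r7, #5  (cmp 8,5)
BGT L0: taken
LDR r0, [r2] → r0=M[4]=-6
ADD r0, r0, #14 → r0=(-6)+14=8
ADD r2, r2, #4 → r2=4+4=8
SUB r7, r7, #1 → r7=8-1=7
CMP r7, #5  (cmp 7,5)
BGT L0: taken
LDR r0, [r2] → r0=M[8]=17
ADD r0, r0, #14 → r0=17+14=31
ADD r2, r2, #4 → r2=8+4=12
SUB r7, r7, #1 → r7=7-1=6
CMP r7, #5  (cmp 6,5)
BGT L0: taken
LDR r0, [r2] → r0=M[12]=-6
ADD r0, r0, #14 → r0=(-6)+14=8
ADD r2, r2, #4 → r2=12+4=16
SUB r7, r7, #1 → r7=6-1=5
CMP r7, #5  (cmp 5,5)
BGT L0: not taken
halt.
Total executed instructions: 28.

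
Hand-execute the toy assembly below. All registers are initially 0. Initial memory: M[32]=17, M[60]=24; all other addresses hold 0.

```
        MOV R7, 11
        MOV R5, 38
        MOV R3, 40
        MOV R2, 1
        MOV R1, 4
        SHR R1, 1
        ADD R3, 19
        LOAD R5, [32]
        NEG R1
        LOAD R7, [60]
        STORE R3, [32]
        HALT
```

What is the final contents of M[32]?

after MOV R7, 11: R7=11
after MOV R5, 38: R5=38
after MOV R3, 40: R3=40
after MOV R2, 1: R2=1
after MOV R1, 4: R1=4
after SHR R1, 1: R1=4>>1=2
after ADD R3, 19: R3=40+19=59
after LOAD R5, [32]: R5=M[32]=17
after NEG R1: R1=-(2)=-2
after LOAD R7, [60]: R7=M[60]=24
STORE R3, [32] → M[32]=59
halt.

59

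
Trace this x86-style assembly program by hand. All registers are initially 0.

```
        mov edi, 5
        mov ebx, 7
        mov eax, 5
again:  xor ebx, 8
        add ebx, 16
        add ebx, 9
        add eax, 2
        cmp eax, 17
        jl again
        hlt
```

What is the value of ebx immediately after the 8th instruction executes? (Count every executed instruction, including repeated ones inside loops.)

40

after mov edi, 5: edi=5
after mov ebx, 7: ebx=7
after mov eax, 5: eax=5
after xor ebx, 8: ebx=7^8=15
after add ebx, 16: ebx=15+16=31
after add ebx, 9: ebx=31+9=40
after add eax, 2: eax=5+2=7
cmp eax, 17  (cmp 7,17)
After step 8: ebx = 40.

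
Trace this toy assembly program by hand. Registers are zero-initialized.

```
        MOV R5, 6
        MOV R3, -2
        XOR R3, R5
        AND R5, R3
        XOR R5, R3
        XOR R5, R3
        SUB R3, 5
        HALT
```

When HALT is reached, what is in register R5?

0

R5=6
R3=-2
R3=(-2)^6=-8
R5=6&(-8)=0
R5=0^(-8)=-8
R5=(-8)^(-8)=0
R3=(-8)-5=-13
halt.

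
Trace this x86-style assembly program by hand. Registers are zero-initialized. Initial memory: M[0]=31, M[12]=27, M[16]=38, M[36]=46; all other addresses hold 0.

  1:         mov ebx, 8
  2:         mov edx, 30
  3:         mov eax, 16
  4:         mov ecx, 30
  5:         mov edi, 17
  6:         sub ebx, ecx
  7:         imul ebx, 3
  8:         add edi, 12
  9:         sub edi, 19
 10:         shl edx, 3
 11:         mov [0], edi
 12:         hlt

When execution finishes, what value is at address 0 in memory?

10

ebx=8
edx=30
eax=16
ecx=30
edi=17
ebx=8-30=-22
ebx=(-22)*3=-66
edi=17+12=29
edi=29-19=10
edx=30<<3=240
mov [0], edi → M[0]=10
halt.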